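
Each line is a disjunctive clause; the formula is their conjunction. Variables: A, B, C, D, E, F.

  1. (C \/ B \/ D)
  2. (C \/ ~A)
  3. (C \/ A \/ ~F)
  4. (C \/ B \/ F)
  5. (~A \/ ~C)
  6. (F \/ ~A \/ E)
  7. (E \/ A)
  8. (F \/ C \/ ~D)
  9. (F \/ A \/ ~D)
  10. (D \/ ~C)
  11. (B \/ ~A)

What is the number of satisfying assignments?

3

Satisfying assignments:
  A=0 B=0 C=1 D=1 E=1 F=1
  A=0 B=1 C=0 D=0 E=1 F=0
  A=0 B=1 C=1 D=1 E=1 F=1
Count: 3.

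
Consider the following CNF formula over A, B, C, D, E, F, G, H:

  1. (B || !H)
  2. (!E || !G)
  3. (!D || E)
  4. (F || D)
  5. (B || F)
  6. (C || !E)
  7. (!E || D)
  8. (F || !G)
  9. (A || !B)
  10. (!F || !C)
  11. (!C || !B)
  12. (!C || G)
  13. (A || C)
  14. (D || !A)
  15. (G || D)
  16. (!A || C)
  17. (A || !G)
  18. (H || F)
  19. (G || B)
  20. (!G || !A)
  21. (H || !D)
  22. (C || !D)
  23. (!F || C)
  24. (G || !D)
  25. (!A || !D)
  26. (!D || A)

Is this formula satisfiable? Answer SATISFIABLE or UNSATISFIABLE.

D = True:
  propagation gives E=True, G=False; an empty clause results — contradiction.
D = False:
  propagation gives F=True, E=False, C=False; an empty clause results — contradiction.
Every branch closes, so no satisfying assignment exists.

UNSATISFIABLE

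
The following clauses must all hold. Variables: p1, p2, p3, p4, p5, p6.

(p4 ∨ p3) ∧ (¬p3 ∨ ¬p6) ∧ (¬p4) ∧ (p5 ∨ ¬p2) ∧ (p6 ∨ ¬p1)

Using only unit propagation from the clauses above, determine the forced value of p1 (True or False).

False

(¬p4) stands alone — p4 = False.
From (p4 ∨ p3) and p4 = False: p3 = True.
(¬p6 ∨ ¬p3) with p3 = True leaves only ¬p6, so p6 = False.
In (¬p1 ∨ p6), p6 is now false; ¬p1 must hold, so p1 = False.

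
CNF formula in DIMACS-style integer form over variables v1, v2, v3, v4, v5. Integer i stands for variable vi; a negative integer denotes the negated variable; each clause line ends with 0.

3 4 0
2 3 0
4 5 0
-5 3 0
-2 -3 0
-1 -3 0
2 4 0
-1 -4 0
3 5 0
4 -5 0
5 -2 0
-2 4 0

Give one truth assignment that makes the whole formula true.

v1 = False, v2 = False, v3 = True, v4 = True, v5 = False

Check each clause:
  1. (v3 \/ v4) — v3 is true.
  2. (v3 \/ v2) — v3 is true.
  3. (v4 \/ v5) — v4 is true.
  4. (~v5 \/ v3) — v3 is true.
  5. (~v2 \/ ~v3) — ~v2 is true.
  6. (~v1 \/ ~v3) — ~v1 is true.
  7. (v2 \/ v4) — v4 is true.
  8. (~v4 \/ ~v1) — ~v1 is true.
  9. (v5 \/ v3) — v3 is true.
  10. (~v5 \/ v4) — ~v5 is true.
  11. (v5 \/ ~v2) — ~v2 is true.
  12. (v4 \/ ~v2) — v4 is true.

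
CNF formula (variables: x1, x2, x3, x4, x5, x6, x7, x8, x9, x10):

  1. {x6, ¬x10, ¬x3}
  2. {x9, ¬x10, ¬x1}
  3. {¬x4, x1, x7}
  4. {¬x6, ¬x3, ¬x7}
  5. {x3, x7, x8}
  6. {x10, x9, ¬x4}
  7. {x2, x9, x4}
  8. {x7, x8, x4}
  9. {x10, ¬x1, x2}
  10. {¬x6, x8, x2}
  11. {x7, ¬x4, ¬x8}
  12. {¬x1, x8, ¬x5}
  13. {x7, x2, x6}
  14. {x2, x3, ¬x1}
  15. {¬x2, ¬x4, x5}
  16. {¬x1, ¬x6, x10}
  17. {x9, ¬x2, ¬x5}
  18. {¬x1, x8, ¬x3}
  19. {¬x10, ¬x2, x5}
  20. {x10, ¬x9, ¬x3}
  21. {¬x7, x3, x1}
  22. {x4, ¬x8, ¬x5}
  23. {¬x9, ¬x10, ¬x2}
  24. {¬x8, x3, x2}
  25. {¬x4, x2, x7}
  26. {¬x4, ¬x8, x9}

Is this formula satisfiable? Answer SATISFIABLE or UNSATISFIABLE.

Try x1 = False.
The remaining clauses are satisfied by x2 = True, x3 = True, x4 = False, x5 = False, x6 = False, x7 = True, x8 = True, x9 = False, x10 = False.
So x1=0, x2=1, x3=1, x4=0, x5=0, x6=0, x7=1, x8=1, x9=0, x10=0 is a satisfying assignment.

SATISFIABLE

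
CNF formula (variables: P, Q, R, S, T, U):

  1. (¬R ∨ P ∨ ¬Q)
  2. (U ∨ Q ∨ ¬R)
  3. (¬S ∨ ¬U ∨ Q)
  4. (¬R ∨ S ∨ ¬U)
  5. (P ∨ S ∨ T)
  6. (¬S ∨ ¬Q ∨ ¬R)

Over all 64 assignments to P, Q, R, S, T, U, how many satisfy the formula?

26

Case analysis on Q and R:
  Q=T, R=T: remaining (P,S,T,U) ∈ {(T,F,F,F); (T,F,T,F)} — 2.
  Q=T, R=F: U free; 7 ways for (P,S,T) × 2^1 = 14.
  Q=F, R=T: a clause becomes empty — 0.
  Q=F, R=F: 10 of the 16 assignments to (P,S,T,U) work.
Total: 2 + 14 + 0 + 10 = 26.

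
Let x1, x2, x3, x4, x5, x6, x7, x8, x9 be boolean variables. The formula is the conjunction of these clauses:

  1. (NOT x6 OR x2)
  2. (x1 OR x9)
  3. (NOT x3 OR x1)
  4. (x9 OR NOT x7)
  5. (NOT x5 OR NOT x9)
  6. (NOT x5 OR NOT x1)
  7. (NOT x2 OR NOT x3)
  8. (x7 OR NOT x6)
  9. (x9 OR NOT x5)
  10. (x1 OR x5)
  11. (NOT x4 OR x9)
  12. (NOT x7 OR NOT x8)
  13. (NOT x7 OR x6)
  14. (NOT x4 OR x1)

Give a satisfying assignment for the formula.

x1=T, x2=F, x3=T, x4=F, x5=F, x6=F, x7=F, x8=T, x9=T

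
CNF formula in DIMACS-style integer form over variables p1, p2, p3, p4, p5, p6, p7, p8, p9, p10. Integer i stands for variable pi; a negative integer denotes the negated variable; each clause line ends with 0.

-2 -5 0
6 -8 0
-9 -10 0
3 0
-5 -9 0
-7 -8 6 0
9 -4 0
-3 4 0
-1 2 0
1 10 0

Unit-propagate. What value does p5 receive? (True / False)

False

(p3) stands alone — p3 = True.
(NOT p3 OR p4): since p3 = True, the clause reduces to (p4). p4 = True.
In (NOT p4 OR p9), NOT p4 is now false; p9 must hold, so p9 = True.
In (NOT p10 OR NOT p9), NOT p9 is now false; NOT p10 must hold, so p10 = False.
(NOT p5 OR NOT p9): since p9 = True, the clause reduces to (NOT p5). p5 = False.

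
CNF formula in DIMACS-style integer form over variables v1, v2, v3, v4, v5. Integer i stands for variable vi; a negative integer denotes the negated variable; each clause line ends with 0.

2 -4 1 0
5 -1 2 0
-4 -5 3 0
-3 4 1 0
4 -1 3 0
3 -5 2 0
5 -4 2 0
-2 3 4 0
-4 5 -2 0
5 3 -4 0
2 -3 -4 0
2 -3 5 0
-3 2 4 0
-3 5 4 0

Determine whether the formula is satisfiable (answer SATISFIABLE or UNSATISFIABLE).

SATISFIABLE

Branch on v1: take v1 = False.
For the remaining variables, v2 = False, v3 = False, v4 = False, v5 = False works.
Every clause has at least one true literal under this assignment.
So v1=0, v2=0, v3=0, v4=0, v5=0 is a satisfying assignment.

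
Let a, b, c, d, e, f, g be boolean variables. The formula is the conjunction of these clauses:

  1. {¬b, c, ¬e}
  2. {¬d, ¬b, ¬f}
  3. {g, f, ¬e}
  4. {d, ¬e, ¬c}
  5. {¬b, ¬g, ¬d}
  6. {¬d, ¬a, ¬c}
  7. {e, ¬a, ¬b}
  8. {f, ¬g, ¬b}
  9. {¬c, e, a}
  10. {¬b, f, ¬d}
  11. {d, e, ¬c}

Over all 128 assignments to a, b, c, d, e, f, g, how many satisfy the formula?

Split on b, then d.
  b=T, d=T: a clause becomes empty — 0.
  b=T, d=F: remaining (a,c,e,f,g) ∈ {(F,F,F,F,F); (F,F,F,T,F); (F,F,F,T,T)} — 3.
  b=F, d=T: 17 of the 32 assignments to (a,c,e,f,g) work.
  b=F, d=F: a free; 7 ways for (c,e,f,g) × 2^1 = 14.
Total: 0 + 3 + 17 + 14 = 34.

34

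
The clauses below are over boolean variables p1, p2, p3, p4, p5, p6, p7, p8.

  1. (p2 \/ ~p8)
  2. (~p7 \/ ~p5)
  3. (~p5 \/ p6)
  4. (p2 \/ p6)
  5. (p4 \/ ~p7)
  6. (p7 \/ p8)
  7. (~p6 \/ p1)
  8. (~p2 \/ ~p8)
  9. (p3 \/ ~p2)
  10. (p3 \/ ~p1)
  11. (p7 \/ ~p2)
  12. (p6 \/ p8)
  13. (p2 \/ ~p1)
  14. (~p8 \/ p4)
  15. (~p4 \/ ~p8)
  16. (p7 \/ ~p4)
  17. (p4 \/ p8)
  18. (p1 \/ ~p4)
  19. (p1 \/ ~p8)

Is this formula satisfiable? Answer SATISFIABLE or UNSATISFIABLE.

Pure literal: p3 appears only positively; assign p3 = True.
Pure literal: p5 appears only negated; assign p5 = False.
Branch on p1: take p1 = True.
  then p2 is forced to True.
  then p8 is forced to False.
  then p7 is forced to True.
  then p4 is forced to True.
  then p6 is forced to True.
So p1=T  p2=T  p3=T  p4=T  p5=F  p6=T  p7=T  p8=F is a satisfying assignment.

SATISFIABLE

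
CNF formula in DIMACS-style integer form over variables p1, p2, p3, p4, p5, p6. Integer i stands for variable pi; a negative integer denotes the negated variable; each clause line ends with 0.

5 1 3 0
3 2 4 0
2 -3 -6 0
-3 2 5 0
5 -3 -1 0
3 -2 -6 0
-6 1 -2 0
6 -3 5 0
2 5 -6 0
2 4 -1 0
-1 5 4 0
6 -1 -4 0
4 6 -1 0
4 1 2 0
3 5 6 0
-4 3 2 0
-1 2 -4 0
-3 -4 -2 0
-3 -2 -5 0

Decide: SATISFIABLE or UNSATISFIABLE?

SATISFIABLE

Set p1 = False and propagate.
The remaining clauses are satisfied by p2 = False, p3 = True, p4 = True, p5 = True, p6 = False.
So p1=F, p2=F, p3=T, p4=T, p5=T, p6=F is a satisfying assignment.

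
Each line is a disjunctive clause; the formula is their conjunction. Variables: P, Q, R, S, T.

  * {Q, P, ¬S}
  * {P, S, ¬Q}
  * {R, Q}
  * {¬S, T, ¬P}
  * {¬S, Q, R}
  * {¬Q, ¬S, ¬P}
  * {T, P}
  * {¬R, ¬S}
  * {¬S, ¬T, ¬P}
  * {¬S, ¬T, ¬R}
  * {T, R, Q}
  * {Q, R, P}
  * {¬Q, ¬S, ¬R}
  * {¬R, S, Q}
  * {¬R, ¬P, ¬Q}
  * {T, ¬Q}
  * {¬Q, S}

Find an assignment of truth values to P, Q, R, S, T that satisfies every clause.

P = False, Q = True, R = False, S = True, T = True

Check each clause:
  1. {P, Q, ¬S} — Q is true.
  2. {¬Q, S, P} — S is true.
  3. {Q, R} — Q is true.
  4. {¬S, ¬P, T} — T is true.
  5. {¬S, R, Q} — Q is true.
  6. {¬P, ¬S, ¬Q} — ¬P is true.
  7. {T, P} — T is true.
  8. {¬R, ¬S} — ¬R is true.
  9. {¬T, ¬P, ¬S} — ¬P is true.
  10. {¬T, ¬S, ¬R} — ¬R is true.
  11. {T, Q, R} — Q is true.
  12. {Q, R, P} — Q is true.
  13. {¬S, ¬R, ¬Q} — ¬R is true.
  14. {S, Q, ¬R} — Q is true.
  15. {¬Q, ¬P, ¬R} — ¬R is true.
  16. {T, ¬Q} — T is true.
  17. {S, ¬Q} — S is true.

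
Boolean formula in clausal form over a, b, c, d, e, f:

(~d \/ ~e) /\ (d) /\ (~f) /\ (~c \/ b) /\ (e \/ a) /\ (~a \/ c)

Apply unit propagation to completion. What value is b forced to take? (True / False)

(d) stands alone — d = True.
From (~e \/ ~d) and d = True: e = False.
(~f) stands alone — f = False.
(a \/ e) with e = False leaves only a, so a = True.
In (~a \/ c), ~a is now false; c must hold, so c = True.
(b \/ ~c): since c = True, the clause reduces to (b). b = True.

True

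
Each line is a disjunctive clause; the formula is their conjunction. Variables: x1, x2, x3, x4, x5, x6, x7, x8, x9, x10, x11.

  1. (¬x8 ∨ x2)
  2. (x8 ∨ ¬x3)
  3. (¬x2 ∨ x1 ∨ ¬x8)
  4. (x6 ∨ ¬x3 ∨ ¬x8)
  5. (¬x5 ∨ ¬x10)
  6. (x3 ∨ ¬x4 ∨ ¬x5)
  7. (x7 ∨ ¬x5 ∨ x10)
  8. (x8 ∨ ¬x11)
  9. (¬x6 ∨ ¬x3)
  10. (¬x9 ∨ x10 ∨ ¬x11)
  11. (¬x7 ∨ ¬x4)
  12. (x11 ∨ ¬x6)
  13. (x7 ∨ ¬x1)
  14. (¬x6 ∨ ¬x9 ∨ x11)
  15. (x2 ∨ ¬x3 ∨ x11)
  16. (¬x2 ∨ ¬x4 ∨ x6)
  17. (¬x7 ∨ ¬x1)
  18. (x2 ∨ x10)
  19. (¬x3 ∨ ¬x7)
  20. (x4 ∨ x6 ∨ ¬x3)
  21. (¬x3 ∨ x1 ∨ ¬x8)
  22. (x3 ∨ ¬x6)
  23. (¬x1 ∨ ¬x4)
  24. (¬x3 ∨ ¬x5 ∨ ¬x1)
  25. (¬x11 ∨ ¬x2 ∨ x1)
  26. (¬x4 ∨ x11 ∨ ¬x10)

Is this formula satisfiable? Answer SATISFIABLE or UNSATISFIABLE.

SATISFIABLE

x5 occurs only negated in the remaining clauses — set x5 = False.
Try x1 = False.
Try x2 = True.
  then x8 is forced to False.
  then x3 is forced to False.
  then x11 is forced to False.
  then x6 is forced to False.
  then x4 is forced to False.
x7, x9, x10 are now unconstrained; take x7 = False, x9 = True, x10 = True.
So x1=False, x2=True, x3=False, x4=False, x5=False, x6=False, x7=False, x8=False, x9=True, x10=True, x11=False is a satisfying assignment.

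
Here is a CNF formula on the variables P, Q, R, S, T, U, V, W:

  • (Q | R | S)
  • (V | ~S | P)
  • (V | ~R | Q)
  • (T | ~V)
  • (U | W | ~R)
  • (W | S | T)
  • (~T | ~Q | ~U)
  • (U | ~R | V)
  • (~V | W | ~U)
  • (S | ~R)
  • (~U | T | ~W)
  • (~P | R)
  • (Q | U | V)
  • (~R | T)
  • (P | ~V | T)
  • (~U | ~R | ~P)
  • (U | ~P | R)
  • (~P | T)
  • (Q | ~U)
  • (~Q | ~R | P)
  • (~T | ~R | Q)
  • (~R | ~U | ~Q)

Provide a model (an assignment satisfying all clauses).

P=F, Q=T, R=F, S=T, T=T, U=F, V=T, W=F

Branch on P: take P = False.
Branch on Q: take Q = True.
  then R is forced to False.
Branch on S: take S = True.
  then V is forced to True.
  then T is forced to True.
  then U is forced to False.
W is now unconstrained; take W = False.
Every clause has at least one true literal under this assignment.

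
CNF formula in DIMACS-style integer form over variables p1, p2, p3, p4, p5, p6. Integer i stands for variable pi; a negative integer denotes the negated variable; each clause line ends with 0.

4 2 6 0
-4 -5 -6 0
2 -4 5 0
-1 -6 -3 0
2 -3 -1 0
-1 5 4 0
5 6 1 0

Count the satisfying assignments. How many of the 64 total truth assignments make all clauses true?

Case analysis on p1 and p4:
  p1=1, p4=1: 6 of the 16 assignments to (p2,p3,p5,p6) work.
  p1=1, p4=0: remaining (p2,p3,p5,p6) ∈ {(0,0,1,1); (1,0,1,0); (1,0,1,1); (1,1,1,0)} — 4.
  p1=0, p4=1: p3 free; 3 ways for (p2,p5,p6) × 2^1 = 6.
  p1=0, p4=0: p3 free; 5 ways for (p2,p5,p6) × 2^1 = 10.
Total: 6 + 4 + 6 + 10 = 26.

26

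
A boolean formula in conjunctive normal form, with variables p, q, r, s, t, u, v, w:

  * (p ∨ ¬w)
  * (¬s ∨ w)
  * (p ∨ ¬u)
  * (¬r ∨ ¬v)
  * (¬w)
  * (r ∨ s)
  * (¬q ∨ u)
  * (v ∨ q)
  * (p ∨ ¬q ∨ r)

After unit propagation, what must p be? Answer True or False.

True

(¬w) is a unit clause: w = False.
(¬s ∨ w): since w = False, the clause reduces to (¬s). s = False.
In (r ∨ s), s is now false; r must hold, so r = True.
In (¬r ∨ ¬v), ¬r is now false; ¬v must hold, so v = False.
In (q ∨ v), v is now false; q must hold, so q = True.
(¬q ∨ u) with q = True leaves only u, so u = True.
(¬u ∨ p): since u = True, the clause reduces to (p). p = True.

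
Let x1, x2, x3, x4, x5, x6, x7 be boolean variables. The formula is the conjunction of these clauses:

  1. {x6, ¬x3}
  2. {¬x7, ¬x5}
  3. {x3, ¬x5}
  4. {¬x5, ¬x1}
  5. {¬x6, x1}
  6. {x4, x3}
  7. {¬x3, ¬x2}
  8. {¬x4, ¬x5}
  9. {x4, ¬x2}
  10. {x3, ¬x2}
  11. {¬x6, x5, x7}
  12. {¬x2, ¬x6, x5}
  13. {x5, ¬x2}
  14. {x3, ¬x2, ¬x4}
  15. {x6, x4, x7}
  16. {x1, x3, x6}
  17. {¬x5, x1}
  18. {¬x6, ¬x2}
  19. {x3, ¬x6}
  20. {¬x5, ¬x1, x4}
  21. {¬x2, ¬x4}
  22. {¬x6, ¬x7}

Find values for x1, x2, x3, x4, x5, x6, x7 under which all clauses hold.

x1 = 1, x2 = 0, x3 = 0, x4 = 1, x5 = 0, x6 = 0, x7 = 0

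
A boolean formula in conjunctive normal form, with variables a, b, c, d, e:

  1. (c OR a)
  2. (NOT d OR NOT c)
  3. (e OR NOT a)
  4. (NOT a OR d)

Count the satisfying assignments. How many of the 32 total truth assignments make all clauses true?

6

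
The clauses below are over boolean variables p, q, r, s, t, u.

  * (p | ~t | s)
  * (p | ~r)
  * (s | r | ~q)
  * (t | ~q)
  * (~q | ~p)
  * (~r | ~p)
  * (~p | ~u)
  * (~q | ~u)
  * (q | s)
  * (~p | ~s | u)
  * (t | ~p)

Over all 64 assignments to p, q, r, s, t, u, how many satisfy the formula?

5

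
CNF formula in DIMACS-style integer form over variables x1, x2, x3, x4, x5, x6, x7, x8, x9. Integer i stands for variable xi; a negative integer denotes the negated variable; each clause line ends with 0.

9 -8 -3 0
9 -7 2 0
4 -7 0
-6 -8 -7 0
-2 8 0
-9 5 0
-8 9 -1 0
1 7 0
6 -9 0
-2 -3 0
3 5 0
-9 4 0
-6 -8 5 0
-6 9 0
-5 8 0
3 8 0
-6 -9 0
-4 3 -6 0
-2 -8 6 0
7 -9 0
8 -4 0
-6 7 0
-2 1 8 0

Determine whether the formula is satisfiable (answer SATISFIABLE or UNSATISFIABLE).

SATISFIABLE

Branch on x1: take x1 = True.
Try x2 = False.
The remaining clauses are satisfied by x3 = True, x4 = False, x5 = False, x6 = False, x7 = False, x8 = False, x9 = False.
Every clause has at least one true literal under this assignment.
So x1=1, x2=0, x3=1, x4=0, x5=0, x6=0, x7=0, x8=0, x9=0 is a satisfying assignment.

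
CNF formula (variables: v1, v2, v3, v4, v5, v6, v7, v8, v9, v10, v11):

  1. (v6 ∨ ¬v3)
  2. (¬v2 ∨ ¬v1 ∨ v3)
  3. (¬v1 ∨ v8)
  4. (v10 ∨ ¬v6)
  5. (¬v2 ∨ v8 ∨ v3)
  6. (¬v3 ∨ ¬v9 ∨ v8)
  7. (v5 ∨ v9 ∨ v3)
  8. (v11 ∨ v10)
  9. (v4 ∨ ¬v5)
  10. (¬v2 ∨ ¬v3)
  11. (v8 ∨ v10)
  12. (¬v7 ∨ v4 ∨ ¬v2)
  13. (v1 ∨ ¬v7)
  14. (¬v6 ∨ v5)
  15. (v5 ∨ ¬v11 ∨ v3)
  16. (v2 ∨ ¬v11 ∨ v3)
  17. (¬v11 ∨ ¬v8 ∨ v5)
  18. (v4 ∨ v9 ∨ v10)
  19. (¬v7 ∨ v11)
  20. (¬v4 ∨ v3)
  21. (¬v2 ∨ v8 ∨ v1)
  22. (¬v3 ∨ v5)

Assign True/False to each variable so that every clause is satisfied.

v1=False, v2=False, v3=True, v4=True, v5=True, v6=True, v7=False, v8=False, v9=False, v10=True, v11=True

Check each clause:
  1. (¬v3 ∨ v6) — v6 is true.
  2. (¬v1 ∨ v3 ∨ ¬v2) — v3 is true.
  3. (v8 ∨ ¬v1) — ¬v1 is true.
  4. (¬v6 ∨ v10) — v10 is true.
  5. (v8 ∨ ¬v2 ∨ v3) — v3 is true.
  6. (¬v9 ∨ v8 ∨ ¬v3) — ¬v9 is true.
  7. (v9 ∨ v3 ∨ v5) — v3 is true.
  8. (v10 ∨ v11) — v10 is true.
  9. (v4 ∨ ¬v5) — v4 is true.
  10. (¬v3 ∨ ¬v2) — ¬v2 is true.
  11. (v8 ∨ v10) — v10 is true.
  12. (¬v7 ∨ ¬v2 ∨ v4) — ¬v7 is true.
  13. (v1 ∨ ¬v7) — ¬v7 is true.
  14. (¬v6 ∨ v5) — v5 is true.
  15. (v3 ∨ ¬v11 ∨ v5) — v5 is true.
  16. (¬v11 ∨ v2 ∨ v3) — v3 is true.
  17. (v5 ∨ ¬v8 ∨ ¬v11) — ¬v8 is true.
  18. (v10 ∨ v4 ∨ v9) — v10 is true.
  19. (¬v7 ∨ v11) — ¬v7 is true.
  20. (¬v4 ∨ v3) — v3 is true.
  21. (v1 ∨ ¬v2 ∨ v8) — ¬v2 is true.
  22. (v5 ∨ ¬v3) — v5 is true.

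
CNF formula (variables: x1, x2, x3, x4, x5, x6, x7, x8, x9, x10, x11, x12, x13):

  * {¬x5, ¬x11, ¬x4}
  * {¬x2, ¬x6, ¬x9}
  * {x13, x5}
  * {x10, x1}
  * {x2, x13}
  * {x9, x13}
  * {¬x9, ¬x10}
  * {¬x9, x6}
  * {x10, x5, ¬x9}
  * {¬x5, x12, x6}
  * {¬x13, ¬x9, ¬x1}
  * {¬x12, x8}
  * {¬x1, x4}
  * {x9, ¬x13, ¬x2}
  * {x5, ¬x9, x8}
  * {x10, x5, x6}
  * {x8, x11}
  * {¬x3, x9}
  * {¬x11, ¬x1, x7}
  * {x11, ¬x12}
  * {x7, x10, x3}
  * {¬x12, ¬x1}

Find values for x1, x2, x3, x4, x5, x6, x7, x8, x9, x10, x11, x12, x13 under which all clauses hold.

Pure literal: x7 appears only positively; assign x7 = True.
Try x1 = False.
  then x10 is forced to True.
  then x9 is forced to False.
  then x13 is forced to True.
  then x2 is forced to False.
  then x3 is forced to False.
Set x4 = False and propagate.
Branch on x5: take x5 = True.
For the remaining variables, x6 = True, x8 = False, x11 = True, x12 = False works.

x1 = F, x2 = F, x3 = F, x4 = F, x5 = T, x6 = T, x7 = T, x8 = F, x9 = F, x10 = T, x11 = T, x12 = F, x13 = T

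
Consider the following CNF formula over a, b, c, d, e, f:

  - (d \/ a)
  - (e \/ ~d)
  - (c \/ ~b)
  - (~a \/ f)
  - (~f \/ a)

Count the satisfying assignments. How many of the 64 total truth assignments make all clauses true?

12

Split on a, then d.
  a=1, d=1: remaining (b,c,e,f) ∈ {(0,0,1,1); (0,1,1,1); (1,1,1,1)} — 3.
  a=1, d=0: e free; 3 ways for (b,c,f) × 2^1 = 6.
  a=0, d=1: remaining (b,c,e,f) ∈ {(0,0,1,0); (0,1,1,0); (1,1,1,0)} — 3.
  a=0, d=0: a clause becomes empty — 0.
Total: 3 + 6 + 3 + 0 = 12.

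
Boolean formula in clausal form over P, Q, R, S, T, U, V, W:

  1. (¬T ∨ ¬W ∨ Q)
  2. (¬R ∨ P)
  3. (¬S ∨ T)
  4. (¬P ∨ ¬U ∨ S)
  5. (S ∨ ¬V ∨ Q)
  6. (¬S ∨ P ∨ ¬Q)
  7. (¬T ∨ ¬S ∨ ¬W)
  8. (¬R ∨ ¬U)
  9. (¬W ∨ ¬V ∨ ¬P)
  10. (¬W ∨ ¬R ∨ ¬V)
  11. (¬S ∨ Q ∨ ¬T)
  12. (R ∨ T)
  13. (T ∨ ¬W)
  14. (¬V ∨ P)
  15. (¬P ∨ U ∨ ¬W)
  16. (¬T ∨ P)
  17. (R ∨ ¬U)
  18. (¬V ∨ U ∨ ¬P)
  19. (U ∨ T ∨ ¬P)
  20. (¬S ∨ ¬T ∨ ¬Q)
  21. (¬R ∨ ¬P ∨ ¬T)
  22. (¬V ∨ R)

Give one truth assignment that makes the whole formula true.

P=1, Q=1, R=0, S=0, T=1, U=0, V=0, W=0

Check each clause:
  1. (Q ∨ ¬T ∨ ¬W) — ¬W is true.
  2. (¬R ∨ P) — P is true.
  3. (T ∨ ¬S) — ¬S is true.
  4. (¬P ∨ S ∨ ¬U) — ¬U is true.
  5. (Q ∨ ¬V ∨ S) — ¬V is true.
  6. (P ∨ ¬Q ∨ ¬S) — P is true.
  7. (¬W ∨ ¬T ∨ ¬S) — ¬W is true.
  8. (¬U ∨ ¬R) — ¬U is true.
  9. (¬W ∨ ¬V ∨ ¬P) — ¬W is true.
  10. (¬W ∨ ¬V ∨ ¬R) — ¬W is true.
  11. (Q ∨ ¬T ∨ ¬S) — Q is true.
  12. (R ∨ T) — T is true.
  13. (¬W ∨ T) — ¬W is true.
  14. (P ∨ ¬V) — P is true.
  15. (¬P ∨ ¬W ∨ U) — ¬W is true.
  16. (P ∨ ¬T) — P is true.
  17. (R ∨ ¬U) — ¬U is true.
  18. (¬P ∨ ¬V ∨ U) — ¬V is true.
  19. (T ∨ ¬P ∨ U) — T is true.
  20. (¬S ∨ ¬T ∨ ¬Q) — ¬S is true.
  21. (¬P ∨ ¬T ∨ ¬R) — ¬R is true.
  22. (¬V ∨ R) — ¬V is true.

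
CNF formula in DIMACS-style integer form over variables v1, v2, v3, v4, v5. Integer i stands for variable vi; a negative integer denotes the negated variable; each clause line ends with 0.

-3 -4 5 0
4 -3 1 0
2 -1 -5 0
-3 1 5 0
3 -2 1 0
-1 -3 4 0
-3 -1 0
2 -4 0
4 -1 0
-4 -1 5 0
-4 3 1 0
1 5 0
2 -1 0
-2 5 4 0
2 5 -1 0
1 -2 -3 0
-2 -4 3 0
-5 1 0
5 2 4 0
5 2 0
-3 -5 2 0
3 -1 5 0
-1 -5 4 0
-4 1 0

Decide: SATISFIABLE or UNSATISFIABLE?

UNSATISFIABLE

v1 = True:
  propagation gives v3=False, v4=True, v2=True; an empty clause results — contradiction.
v1 = False:
  propagation gives v5=True; an empty clause results — contradiction.
Every branch closes, so no satisfying assignment exists.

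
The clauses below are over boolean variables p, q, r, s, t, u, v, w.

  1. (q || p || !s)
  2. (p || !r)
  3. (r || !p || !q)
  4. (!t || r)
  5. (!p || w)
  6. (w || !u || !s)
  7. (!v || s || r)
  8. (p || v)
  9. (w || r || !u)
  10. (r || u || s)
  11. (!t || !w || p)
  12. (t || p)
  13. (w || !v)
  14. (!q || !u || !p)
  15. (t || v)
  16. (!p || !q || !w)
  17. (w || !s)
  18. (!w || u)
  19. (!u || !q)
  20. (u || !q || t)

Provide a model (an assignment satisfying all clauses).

p=1, q=0, r=1, s=1, t=1, u=1, v=0, w=1

Check each clause:
  1. (!s || p || q) — p is true.
  2. (!r || p) — p is true.
  3. (!q || r || !p) — r is true.
  4. (!t || r) — r is true.
  5. (!p || w) — w is true.
  6. (w || !s || !u) — w is true.
  7. (s || !v || r) — !v is true.
  8. (p || v) — p is true.
  9. (!u || r || w) — w is true.
  10. (u || r || s) — r is true.
  11. (!t || p || !w) — p is true.
  12. (t || p) — p is true.
  13. (w || !v) — w is true.
  14. (!u || !q || !p) — !q is true.
  15. (v || t) — t is true.
  16. (!p || !w || !q) — !q is true.
  17. (!s || w) — w is true.
  18. (u || !w) — u is true.
  19. (!q || !u) — !q is true.
  20. (t || !q || u) — t is true.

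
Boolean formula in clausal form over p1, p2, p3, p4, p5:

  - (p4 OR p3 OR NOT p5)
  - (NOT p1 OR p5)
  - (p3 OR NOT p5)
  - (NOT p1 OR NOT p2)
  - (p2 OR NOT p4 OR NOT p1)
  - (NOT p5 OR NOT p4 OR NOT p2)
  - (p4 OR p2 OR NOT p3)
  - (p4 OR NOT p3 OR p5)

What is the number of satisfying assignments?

8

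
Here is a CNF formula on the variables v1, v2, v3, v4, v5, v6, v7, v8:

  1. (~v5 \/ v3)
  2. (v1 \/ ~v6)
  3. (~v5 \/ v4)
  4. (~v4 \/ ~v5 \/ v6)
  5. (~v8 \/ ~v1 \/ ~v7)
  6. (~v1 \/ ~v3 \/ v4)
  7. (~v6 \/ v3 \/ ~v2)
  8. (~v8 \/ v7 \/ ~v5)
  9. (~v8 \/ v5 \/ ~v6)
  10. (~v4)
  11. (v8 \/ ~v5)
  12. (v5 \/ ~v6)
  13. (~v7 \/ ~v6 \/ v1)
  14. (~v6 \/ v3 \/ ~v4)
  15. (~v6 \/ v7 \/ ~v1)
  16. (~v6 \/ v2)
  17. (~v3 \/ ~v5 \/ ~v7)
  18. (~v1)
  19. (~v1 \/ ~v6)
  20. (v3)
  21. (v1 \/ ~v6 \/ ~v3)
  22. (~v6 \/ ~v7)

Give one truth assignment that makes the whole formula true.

v1=F, v2=T, v3=T, v4=F, v5=F, v6=F, v7=T, v8=F

Check each clause:
  1. (v3 \/ ~v5) — v3 is true.
  2. (~v6 \/ v1) — ~v6 is true.
  3. (~v5 \/ v4) — ~v5 is true.
  4. (v6 \/ ~v5 \/ ~v4) — ~v5 is true.
  5. (~v8 \/ ~v1 \/ ~v7) — ~v8 is true.
  6. (v4 \/ ~v1 \/ ~v3) — ~v1 is true.
  7. (~v2 \/ v3 \/ ~v6) — ~v6 is true.
  8. (v7 \/ ~v8 \/ ~v5) — ~v8 is true.
  9. (~v8 \/ ~v6 \/ v5) — ~v8 is true.
  10. (~v4) — ~v4 is true.
  11. (v8 \/ ~v5) — ~v5 is true.
  12. (v5 \/ ~v6) — ~v6 is true.
  13. (~v7 \/ v1 \/ ~v6) — ~v6 is true.
  14. (~v4 \/ ~v6 \/ v3) — ~v6 is true.
  15. (~v6 \/ v7 \/ ~v1) — ~v6 is true.
  16. (~v6 \/ v2) — v2 is true.
  17. (~v3 \/ ~v5 \/ ~v7) — ~v5 is true.
  18. (~v1) — ~v1 is true.
  19. (~v1 \/ ~v6) — ~v6 is true.
  20. (v3) — v3 is true.
  21. (v1 \/ ~v6 \/ ~v3) — ~v6 is true.
  22. (~v6 \/ ~v7) — ~v6 is true.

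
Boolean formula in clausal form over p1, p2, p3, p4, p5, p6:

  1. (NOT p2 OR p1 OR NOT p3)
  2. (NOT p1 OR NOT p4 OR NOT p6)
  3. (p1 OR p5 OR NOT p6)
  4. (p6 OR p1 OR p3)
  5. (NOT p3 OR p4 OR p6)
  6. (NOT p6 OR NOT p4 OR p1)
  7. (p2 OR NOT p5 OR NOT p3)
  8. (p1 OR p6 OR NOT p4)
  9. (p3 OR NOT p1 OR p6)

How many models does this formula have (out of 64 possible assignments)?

12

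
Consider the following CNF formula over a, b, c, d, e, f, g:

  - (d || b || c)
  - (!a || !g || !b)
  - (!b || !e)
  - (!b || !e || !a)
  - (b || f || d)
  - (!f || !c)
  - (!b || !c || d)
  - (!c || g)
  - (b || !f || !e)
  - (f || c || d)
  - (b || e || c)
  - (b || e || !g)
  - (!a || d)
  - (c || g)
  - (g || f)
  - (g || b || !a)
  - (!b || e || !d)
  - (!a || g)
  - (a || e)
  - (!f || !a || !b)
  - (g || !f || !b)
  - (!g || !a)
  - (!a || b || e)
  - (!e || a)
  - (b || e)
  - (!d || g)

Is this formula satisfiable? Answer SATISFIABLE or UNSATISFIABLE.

UNSATISFIABLE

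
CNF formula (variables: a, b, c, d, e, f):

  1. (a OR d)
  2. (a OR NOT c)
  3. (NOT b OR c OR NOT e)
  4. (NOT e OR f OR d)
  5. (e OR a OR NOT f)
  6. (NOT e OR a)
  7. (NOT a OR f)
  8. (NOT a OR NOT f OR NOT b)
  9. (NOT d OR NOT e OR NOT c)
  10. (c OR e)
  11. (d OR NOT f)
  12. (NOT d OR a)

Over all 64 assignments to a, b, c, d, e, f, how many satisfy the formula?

The models are:
  a=T b=F c=F d=T e=T f=T
  a=T b=F c=T d=T e=F f=T
Count: 2.

2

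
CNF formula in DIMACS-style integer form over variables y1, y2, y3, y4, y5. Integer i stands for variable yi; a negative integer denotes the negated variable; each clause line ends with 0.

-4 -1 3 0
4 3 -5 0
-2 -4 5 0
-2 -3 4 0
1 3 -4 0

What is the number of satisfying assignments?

14

Split on y4, then y3.
  y4=1, y3=1: y1 free; 3 ways for (y2,y5) × 2^1 = 6.
  y4=1, y3=0: a clause becomes empty — 0.
  y4=0, y3=1: remaining (y1,y2,y5) ∈ {(0,0,0); (0,0,1); (1,0,0); (1,0,1)} — 4.
  y4=0, y3=0: remaining (y1,y2,y5) ∈ {(0,0,0); (0,1,0); (1,0,0); (1,1,0)} — 4.
Total: 6 + 0 + 4 + 4 = 14.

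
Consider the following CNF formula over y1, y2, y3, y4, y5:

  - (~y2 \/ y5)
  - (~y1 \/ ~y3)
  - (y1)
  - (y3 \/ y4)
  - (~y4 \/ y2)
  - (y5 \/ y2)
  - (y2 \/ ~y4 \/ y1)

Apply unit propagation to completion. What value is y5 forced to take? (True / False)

Unit clause (y1) sets y1 = True.
(~y3 \/ ~y1) with y1 = True leaves only ~y3, so y3 = False.
(y4 \/ y3): since y3 = False, the clause reduces to (y4). y4 = True.
In (y2 \/ ~y4), ~y4 is now false; y2 must hold, so y2 = True.
(y5 \/ ~y2) with y2 = True leaves only y5, so y5 = True.

True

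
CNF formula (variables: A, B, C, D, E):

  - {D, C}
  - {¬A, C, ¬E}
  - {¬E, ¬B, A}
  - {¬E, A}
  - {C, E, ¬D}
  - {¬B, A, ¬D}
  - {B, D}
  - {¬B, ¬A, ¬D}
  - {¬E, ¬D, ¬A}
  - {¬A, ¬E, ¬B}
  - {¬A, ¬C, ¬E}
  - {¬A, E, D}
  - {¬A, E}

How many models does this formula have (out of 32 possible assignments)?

Satisfying assignments:
  A=0 B=0 C=1 D=1 E=0
  A=0 B=1 C=1 D=0 E=0
Count: 2.

2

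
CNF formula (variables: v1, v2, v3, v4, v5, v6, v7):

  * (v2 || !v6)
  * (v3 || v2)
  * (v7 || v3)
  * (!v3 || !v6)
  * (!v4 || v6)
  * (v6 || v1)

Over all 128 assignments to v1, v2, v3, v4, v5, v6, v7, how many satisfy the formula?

18

Case analysis on v6 and v3:
  v6=1, v3=1: a clause becomes empty — 0.
  v6=1, v3=0: forces v2=1; v7=1; v1, v4, v5 free → 2^3 = 8.
  v6=0, v3=1: forces v1=1; v4=0; v2, v5, v7 free → 2^3 = 8.
  v6=0, v3=0: remaining (v1,v2,v4,v5,v7) ∈ {(1,1,0,0,1); (1,1,0,1,1)} — 2.
Total: 0 + 8 + 8 + 2 = 18.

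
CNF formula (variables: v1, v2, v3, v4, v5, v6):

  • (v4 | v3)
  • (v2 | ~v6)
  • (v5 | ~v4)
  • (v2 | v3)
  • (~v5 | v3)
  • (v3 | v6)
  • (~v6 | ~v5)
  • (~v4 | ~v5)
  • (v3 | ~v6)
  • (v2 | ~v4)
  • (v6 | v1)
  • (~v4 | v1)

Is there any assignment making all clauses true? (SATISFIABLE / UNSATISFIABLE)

Pure literal: v1 appears only positively; assign v1 = True.
Pure literal: v3 appears only positively; assign v3 = True.
Try v2 = False.
  then v6 is forced to False.
  then v4 is forced to False.
v5 is now unconstrained; take v5 = False.
So v1=T  v2=F  v3=T  v4=F  v5=F  v6=F is a satisfying assignment.

SATISFIABLE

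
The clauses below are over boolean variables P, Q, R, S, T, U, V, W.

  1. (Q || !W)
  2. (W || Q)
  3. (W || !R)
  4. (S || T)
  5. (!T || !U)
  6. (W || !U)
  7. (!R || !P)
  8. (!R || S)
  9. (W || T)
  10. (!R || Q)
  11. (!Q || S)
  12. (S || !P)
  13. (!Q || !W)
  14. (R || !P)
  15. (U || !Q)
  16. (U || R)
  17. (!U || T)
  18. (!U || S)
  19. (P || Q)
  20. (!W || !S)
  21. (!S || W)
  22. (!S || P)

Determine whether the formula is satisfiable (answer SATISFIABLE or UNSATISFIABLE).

UNSATISFIABLE

S = True:
  propagation gives W=False; an empty clause results — contradiction.
S = False:
  propagation gives T=True, U=False, R=False; an empty clause results — contradiction.
Every branch closes, so no satisfying assignment exists.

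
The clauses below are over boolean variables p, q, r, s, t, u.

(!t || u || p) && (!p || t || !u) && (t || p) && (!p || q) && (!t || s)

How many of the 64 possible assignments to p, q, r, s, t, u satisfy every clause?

Case analysis on p and t:
  p=T, t=T: remaining (q,r,s,u) ∈ {(T,F,T,F); (T,F,T,T); (T,T,T,F); (T,T,T,T)} — 4.
  p=T, t=F: remaining (q,r,s,u) ∈ {(T,F,F,F); (T,F,T,F); (T,T,F,F); (T,T,T,F)} — 4.
  p=F, t=T: remaining (q,r,s,u) ∈ {(F,F,T,T); (F,T,T,T); (T,F,T,T); (T,T,T,T)} — 4.
  p=F, t=F: a clause becomes empty — 0.
Total: 4 + 4 + 4 + 0 = 12.

12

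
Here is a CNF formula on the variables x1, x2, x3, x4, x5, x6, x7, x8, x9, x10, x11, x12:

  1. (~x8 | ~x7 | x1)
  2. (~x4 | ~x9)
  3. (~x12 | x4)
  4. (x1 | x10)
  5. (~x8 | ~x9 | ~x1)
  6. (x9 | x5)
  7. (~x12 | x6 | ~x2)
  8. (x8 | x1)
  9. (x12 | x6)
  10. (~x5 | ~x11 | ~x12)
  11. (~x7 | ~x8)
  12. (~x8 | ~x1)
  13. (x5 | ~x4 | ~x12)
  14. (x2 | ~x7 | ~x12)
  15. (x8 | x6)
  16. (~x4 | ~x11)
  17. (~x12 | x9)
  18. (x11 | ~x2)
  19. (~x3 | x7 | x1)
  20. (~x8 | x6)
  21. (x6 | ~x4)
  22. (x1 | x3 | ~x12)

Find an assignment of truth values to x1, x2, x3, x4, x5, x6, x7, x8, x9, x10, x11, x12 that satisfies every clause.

x1 = T, x2 = F, x3 = T, x4 = F, x5 = T, x6 = T, x7 = T, x8 = F, x9 = F, x10 = F, x11 = F, x12 = F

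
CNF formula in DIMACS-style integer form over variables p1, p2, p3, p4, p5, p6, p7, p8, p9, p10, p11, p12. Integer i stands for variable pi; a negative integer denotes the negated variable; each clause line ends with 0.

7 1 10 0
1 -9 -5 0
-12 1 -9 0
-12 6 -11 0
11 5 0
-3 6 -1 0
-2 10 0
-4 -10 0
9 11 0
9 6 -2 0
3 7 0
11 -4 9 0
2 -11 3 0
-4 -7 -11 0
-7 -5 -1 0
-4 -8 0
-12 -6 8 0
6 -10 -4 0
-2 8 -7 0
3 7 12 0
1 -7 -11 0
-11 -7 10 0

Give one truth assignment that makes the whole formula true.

p1=1  p2=0  p3=1  p4=1  p5=0  p6=1  p7=0  p8=0  p9=0  p10=0  p11=1  p12=0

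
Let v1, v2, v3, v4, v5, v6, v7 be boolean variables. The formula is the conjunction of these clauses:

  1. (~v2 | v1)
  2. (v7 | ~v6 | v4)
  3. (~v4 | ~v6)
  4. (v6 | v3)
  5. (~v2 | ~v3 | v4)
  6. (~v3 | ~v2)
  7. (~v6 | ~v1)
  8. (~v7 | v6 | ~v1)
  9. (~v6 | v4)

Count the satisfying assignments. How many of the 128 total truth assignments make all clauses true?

Split on v6, then v4.
  v6=T, v4=T: a clause becomes empty — 0.
  v6=T, v4=F: a clause becomes empty — 0.
  v6=F, v4=T: v5 free; 3 ways for (v1,v2,v3,v7) × 2^1 = 6.
  v6=F, v4=F: v5 free; 3 ways for (v1,v2,v3,v7) × 2^1 = 6.
Total: 0 + 0 + 6 + 6 = 12.

12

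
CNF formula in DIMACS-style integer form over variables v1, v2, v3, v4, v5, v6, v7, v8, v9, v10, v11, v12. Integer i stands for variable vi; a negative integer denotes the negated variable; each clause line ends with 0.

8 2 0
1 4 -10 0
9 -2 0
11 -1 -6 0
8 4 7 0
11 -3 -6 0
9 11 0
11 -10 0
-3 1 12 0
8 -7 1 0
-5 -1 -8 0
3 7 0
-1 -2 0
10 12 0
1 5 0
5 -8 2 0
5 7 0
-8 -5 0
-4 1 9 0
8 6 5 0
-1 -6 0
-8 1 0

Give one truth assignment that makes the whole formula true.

v9 occurs only positively in the remaining clauses — set v9 = True.
v11 occurs only positively in the remaining clauses — set v11 = True.
Set v1 = False and propagate.
  then v5 is forced to True.
  then v8 is forced to False.
  then v2 is forced to True.
  then v7 is forced to False.
  then v4 is forced to True.
  then v3 is forced to True.
  then v12 is forced to True.
v6, v10 are now unconstrained; take v6 = True, v10 = True.

v1=F, v2=T, v3=T, v4=T, v5=T, v6=T, v7=F, v8=F, v9=T, v10=T, v11=T, v12=T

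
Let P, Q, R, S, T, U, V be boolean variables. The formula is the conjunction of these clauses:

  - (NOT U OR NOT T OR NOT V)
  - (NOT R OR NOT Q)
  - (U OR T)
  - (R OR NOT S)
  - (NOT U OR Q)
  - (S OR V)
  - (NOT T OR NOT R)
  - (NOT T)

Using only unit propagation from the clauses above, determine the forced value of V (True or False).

True

Unit clause (NOT T) sets T = False.
In (T OR U), T is now false; U must hold, so U = True.
(Q OR NOT U) with U = True leaves only Q, so Q = True.
(NOT Q OR NOT R) with Q = True leaves only NOT R, so R = False.
(NOT S OR R) with R = False leaves only NOT S, so S = False.
(V OR S) with S = False leaves only V, so V = True.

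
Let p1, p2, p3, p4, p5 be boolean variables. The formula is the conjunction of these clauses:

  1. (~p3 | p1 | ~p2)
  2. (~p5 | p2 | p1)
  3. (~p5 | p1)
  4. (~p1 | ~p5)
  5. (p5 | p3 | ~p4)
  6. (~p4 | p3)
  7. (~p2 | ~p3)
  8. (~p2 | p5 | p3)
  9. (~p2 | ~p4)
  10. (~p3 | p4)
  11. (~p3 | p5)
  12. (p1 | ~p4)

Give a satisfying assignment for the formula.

Try p1 = False.
  then p5 is forced to False.
  then p3 is forced to False.
  then p4 is forced to False.
  then p2 is forced to False.
Every clause has at least one true literal under this assignment.

p1 = False, p2 = False, p3 = False, p4 = False, p5 = False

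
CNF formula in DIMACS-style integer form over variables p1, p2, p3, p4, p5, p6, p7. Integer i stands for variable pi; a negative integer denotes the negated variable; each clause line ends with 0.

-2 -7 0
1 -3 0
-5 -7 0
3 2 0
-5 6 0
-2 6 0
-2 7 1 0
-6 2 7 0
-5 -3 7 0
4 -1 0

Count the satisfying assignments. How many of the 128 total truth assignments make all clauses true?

6

Satisfying assignments:
  p1=1 p2=0 p3=1 p4=1 p5=0 p6=0 p7=0
  p1=1 p2=0 p3=1 p4=1 p5=0 p6=0 p7=1
  p1=1 p2=0 p3=1 p4=1 p5=0 p6=1 p7=1
  p1=1 p2=1 p3=0 p4=1 p5=0 p6=1 p7=0
  p1=1 p2=1 p3=0 p4=1 p5=1 p6=1 p7=0
  p1=1 p2=1 p3=1 p4=1 p5=0 p6=1 p7=0
Count: 6.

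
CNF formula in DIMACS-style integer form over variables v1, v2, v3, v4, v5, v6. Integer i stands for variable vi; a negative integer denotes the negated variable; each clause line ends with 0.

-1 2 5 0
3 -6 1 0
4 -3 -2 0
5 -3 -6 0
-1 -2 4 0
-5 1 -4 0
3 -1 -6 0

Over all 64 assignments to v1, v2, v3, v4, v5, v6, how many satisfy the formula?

22

Case analysis on v1 and v3:
  v1=T, v3=T: 7 of the 16 assignments to (v2,v4,v5,v6) work.
  v1=T, v3=F: remaining (v2,v4,v5,v6) ∈ {(F,F,T,F); (F,T,T,F); (T,T,F,F); (T,T,T,F)} — 4.
  v1=F, v3=T: 5 of the 16 assignments to (v2,v4,v5,v6) work.
  v1=F, v3=F: v2 free; 3 ways for (v4,v5,v6) × 2^1 = 6.
Total: 7 + 4 + 5 + 6 = 22.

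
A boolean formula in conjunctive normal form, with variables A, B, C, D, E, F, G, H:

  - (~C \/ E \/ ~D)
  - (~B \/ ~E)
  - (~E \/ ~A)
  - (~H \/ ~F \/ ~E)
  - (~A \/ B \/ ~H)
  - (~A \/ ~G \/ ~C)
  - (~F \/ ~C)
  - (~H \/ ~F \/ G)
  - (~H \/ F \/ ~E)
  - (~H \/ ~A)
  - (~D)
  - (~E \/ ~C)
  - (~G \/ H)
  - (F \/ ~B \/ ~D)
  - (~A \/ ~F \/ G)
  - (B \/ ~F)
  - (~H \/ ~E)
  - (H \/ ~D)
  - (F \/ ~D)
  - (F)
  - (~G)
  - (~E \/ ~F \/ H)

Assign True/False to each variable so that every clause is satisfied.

A=False, B=True, C=False, D=False, E=False, F=True, G=False, H=False

The clause (~D) is unit: D must be False.
The clause (F) is unit: F must be True.
(~C) is a unit clause, so C = False.
(B) is a unit clause, so B = True.
The clause (~E) is unit: E must be False.
(~G) is a unit clause, so G = False.
(~H) is a unit clause, so H = False.
Unit propagation: (~A) forces A = False.
Check each clause:
  1. (~D \/ E \/ ~C) — ~C is true.
  2. (~E \/ ~B) — ~E is true.
  3. (~A \/ ~E) — ~E is true.
  4. (~F \/ ~E \/ ~H) — ~H is true.
  5. (B \/ ~A \/ ~H) — ~H is true.
  6. (~G \/ ~A \/ ~C) — ~G is true.
  7. (~F \/ ~C) — ~C is true.
  8. (~H \/ ~F \/ G) — ~H is true.
  9. (~E \/ ~H \/ F) — ~H is true.
  10. (~A \/ ~H) — ~H is true.
  11. (~D) — ~D is true.
  12. (~E \/ ~C) — ~E is true.
  13. (~G \/ H) — ~G is true.
  14. (~B \/ ~D \/ F) — ~D is true.
  15. (~A \/ G \/ ~F) — ~A is true.
  16. (~F \/ B) — B is true.
  17. (~E \/ ~H) — ~H is true.
  18. (~D \/ H) — ~D is true.
  19. (~D \/ F) — ~D is true.
  20. (F) — F is true.
  21. (~G) — ~G is true.
  22. (H \/ ~F \/ ~E) — ~E is true.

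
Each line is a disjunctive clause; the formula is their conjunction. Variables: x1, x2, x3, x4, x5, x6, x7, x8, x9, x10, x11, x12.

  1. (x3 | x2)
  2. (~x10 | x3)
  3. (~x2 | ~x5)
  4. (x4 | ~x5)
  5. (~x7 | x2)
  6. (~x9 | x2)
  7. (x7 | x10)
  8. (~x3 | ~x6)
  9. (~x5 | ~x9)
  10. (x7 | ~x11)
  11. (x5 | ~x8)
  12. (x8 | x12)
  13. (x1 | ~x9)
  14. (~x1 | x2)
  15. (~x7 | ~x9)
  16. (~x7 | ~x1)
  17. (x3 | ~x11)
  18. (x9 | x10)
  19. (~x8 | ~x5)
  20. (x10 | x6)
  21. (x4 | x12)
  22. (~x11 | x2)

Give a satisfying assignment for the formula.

x11 occurs only negated in the remaining clauses — set x11 = False.
Pure literal: x12 appears only positively; assign x12 = True.
Set x1 = True and propagate.
  then x2 is forced to True.
  then x5 is forced to False.
  then x8 is forced to False.
  then x7 is forced to False.
  then x10 is forced to True.
  then x3 is forced to True.
  then x6 is forced to False.
x4, x9 are now unconstrained; take x4 = False, x9 = True.

x1 = True  x2 = True  x3 = True  x4 = False  x5 = False  x6 = False  x7 = False  x8 = False  x9 = True  x10 = True  x11 = False  x12 = True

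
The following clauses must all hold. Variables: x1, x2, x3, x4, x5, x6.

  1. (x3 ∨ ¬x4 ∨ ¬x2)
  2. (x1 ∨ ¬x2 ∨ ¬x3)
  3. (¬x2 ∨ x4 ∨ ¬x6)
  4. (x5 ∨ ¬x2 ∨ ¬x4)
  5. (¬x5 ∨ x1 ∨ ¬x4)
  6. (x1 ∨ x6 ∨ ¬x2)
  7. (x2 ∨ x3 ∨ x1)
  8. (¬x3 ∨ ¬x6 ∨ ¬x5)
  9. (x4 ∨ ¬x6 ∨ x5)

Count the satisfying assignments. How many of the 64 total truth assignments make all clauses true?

Case analysis on x2 and x4:
  x2=T, x4=T: remaining (x1,x3,x5,x6) ∈ {(T,T,T,F)} — 1.
  x2=T, x4=F: remaining (x1,x3,x5,x6) ∈ {(T,F,F,F); (T,F,T,F); (T,T,F,F); (T,T,T,F)} — 4.
  x2=F, x4=T: 9 of the 16 assignments to (x1,x3,x5,x6) work.
  x2=F, x4=F: 7 of the 16 assignments to (x1,x3,x5,x6) work.
Total: 1 + 4 + 9 + 7 = 21.

21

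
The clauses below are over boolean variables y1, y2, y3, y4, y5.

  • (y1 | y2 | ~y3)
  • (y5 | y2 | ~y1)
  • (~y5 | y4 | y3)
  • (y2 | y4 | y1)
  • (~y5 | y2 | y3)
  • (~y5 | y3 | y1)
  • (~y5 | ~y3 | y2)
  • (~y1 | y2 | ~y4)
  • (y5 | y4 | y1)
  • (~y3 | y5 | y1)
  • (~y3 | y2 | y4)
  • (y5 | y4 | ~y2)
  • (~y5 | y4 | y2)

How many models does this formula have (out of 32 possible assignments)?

9

Case analysis on y2 and y5:
  y2=T, y5=T: 5 of the 8 assignments to (y1,y3,y4) work.
  y2=T, y5=F: remaining (y1,y3,y4) ∈ {(F,F,T); (T,F,T); (T,T,T)} — 3.
  y2=F, y5=T: a clause becomes empty — 0.
  y2=F, y5=F: remaining (y1,y3,y4) ∈ {(F,F,T)} — 1.
Total: 5 + 3 + 0 + 1 = 9.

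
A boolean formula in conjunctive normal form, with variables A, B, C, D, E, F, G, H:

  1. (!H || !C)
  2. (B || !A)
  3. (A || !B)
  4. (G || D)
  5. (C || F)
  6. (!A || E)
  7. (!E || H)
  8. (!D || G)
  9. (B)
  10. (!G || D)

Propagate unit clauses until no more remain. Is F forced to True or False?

True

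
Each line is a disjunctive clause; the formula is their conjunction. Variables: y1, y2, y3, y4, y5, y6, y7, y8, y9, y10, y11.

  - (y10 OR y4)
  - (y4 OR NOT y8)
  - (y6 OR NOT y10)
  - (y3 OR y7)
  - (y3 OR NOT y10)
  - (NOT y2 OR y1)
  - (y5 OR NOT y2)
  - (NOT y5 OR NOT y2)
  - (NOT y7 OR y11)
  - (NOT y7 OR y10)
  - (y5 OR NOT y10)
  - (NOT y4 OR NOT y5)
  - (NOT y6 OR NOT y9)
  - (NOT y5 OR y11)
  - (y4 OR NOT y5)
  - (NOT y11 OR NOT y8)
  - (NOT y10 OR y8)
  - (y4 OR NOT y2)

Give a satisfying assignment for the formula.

y1=True, y2=False, y3=True, y4=True, y5=False, y6=False, y7=False, y8=False, y9=False, y10=False, y11=False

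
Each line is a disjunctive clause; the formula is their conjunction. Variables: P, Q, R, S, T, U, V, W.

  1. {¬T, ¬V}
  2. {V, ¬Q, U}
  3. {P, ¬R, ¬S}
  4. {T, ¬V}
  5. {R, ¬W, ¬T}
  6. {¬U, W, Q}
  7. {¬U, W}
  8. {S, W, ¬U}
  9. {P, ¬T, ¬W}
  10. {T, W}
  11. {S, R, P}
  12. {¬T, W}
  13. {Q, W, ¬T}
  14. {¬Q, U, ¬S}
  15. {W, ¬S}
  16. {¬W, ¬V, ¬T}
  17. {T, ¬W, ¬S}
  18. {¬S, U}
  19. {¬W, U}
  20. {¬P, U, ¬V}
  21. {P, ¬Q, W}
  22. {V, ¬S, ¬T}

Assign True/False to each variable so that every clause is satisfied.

P = 1, Q = 0, R = 1, S = 0, T = 0, U = 1, V = 0, W = 1

Branch on P: take P = True.
Try Q = False.
The remaining clauses are satisfied by R = True, S = False, T = False, U = True, V = False, W = True.
Every clause has at least one true literal under this assignment.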